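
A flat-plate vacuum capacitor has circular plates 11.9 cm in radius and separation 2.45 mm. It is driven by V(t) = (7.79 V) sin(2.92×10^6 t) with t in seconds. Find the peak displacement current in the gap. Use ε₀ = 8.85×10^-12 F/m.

(dE/dt)_max = V₀ω/d = 9.284×10^9 V/(m·s); ω = 2.92×10^6 rad/s.
I_d,max = ε₀ A (dE/dt)_max = (8.85×10^-12)(0.04449)(9.284×10^9) = 3.66×10^-3 A.

3.66×10^-3 A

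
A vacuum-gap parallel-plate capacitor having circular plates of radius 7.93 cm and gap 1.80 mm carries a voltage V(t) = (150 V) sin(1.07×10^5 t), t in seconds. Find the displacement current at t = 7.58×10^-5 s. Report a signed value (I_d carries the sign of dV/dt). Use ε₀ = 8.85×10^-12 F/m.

-3.96×10^-4 A

dV/dt = (150)(1.07×10^5)·cos(8.1106) = -4.074×10^6 V/s.
I_d = C dV/dt with C = ε₀A/d = (8.85×10^-12)(0.01976)/(1.80×10^-3) = 9.715×10^-11 F, so I_d = (9.715×10^-11)(-4.074×10^6) = -3.96×10^-4 A.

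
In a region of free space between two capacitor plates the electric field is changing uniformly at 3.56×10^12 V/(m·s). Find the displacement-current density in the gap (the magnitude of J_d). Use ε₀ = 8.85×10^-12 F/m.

31.5 A/m²

J_d = ε₀ ∂E/∂t, so J_d = 31.5 A/m².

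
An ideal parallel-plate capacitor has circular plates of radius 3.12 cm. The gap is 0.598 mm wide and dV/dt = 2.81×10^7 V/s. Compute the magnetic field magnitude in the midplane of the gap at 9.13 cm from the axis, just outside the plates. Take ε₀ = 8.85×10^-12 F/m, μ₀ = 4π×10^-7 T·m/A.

dE/dt = (dV/dt)/d = 4.699×10^10 V/(m·s); I_d = ε₀(πR²)(dE/dt) = (8.85×10^-12)(3.058×10^-3)(4.699×10^10) = 1.272×10^-3 A.
For r ≥ R the full I_d is enclosed: B = μ₀ I_d/(2πr) = (4π×10^-7)(1.272×10^-3)/(2π·0.0913) = 2.79×10^-9 T.

2.79×10^-9 T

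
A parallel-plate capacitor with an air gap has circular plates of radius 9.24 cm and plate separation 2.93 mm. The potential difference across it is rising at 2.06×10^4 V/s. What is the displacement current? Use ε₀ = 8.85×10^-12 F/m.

1.67×10^-6 A

E = V/d so dE/dt = (dV/dt)/d = 7.031×10^6 V/(m·s), and I_d = ε₀ A dE/dt = (8.85×10^-12)(0.02682)(7.031×10^6) = 1.67×10^-6 A.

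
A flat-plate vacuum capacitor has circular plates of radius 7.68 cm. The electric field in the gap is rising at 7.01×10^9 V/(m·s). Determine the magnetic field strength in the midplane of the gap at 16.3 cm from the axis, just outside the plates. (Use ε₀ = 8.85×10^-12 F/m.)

1.41×10^-9 T

I_d = ε₀ dΦ_E/dt = ε₀ πR² (dE/dt) = (8.85×10^-12)(0.01853)(7.01×10^9) = 1.150×10^-3 A through the full plate area.
With r > R the enclosed displacement current is the full I_d; B = μ₀ I_d / (2πr) = 1.41×10^-9 T.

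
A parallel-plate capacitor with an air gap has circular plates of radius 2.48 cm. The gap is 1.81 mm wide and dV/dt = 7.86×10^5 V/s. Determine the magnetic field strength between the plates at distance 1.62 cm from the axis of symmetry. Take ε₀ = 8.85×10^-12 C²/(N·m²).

dE/dt = (dV/dt)/d = 4.343×10^8 V/(m·s); I_d = ε₀(πR²)(dE/dt) = (8.85×10^-12)(1.932×10^-3)(4.343×10^8) = 7.426×10^-6 A.
An Ampèrian loop of radius r encloses a fraction (r/R)² of I_d. Then B·2πr = μ₀ I_d (r/R)², giving B = μ₀ I_d r/(2πR²) = 3.91×10^-11 T.

3.91×10^-11 T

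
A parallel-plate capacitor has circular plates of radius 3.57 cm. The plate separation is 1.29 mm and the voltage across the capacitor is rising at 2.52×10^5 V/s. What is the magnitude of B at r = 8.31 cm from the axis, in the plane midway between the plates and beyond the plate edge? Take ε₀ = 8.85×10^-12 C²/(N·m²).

I_d = C dV/dt with C = ε₀πR²/d = 2.747×10^-11 F, so I_d = (2.747×10^-11)(2.52×10^5) = 6.922×10^-6 A.
With r > R the enclosed displacement current is the full I_d; B = μ₀ I_d / (2πr) = 1.67×10^-11 T.

1.67×10^-11 T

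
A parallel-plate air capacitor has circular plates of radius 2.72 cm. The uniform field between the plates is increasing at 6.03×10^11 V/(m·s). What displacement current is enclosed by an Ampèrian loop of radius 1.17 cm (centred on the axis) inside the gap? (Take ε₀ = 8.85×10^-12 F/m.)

2.29×10^-3 A

Through the whole plate area (πR² = 2.324×10^-3 m²), I_d = ε₀ πR² dE/dt = 0.01240 A.
Through an area πr² the displacement current is I_d·(πr²/πR²) = I_d (r/R)² = 2.29×10^-3 A.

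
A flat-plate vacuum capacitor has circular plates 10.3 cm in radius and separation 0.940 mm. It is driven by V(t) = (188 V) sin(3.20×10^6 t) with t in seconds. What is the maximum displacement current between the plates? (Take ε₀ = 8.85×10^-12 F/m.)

The displacement current equals the conduction current C dV/dt, which peaks at C V₀ ω.
With C = ε₀A/d = (8.85×10^-12)(0.03333)/(9.40×10^-4) = 3.138×10^-10 F and ω = 3.20×10^6 rad/s, I_d,max = (3.138×10^-10)(188)(3.20×10^6) = 0.189 A.

0.189 A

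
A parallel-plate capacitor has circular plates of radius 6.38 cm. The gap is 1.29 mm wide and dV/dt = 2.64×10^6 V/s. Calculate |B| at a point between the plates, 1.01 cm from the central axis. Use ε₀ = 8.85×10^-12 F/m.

1.15×10^-10 T

dE/dt = (dV/dt)/d = 2.047×10^9 V/(m·s); I_d = ε₀(πR²)(dE/dt) = (8.85×10^-12)(0.01279)(2.047×10^9) = 2.317×10^-4 A.
∮B·dl = μ₀ I_d,enc with I_d,enc = I_d r²/R² = 5.807×10^-6 A; so B = μ₀ I_d,enc/(2πr) = 1.15×10^-10 T.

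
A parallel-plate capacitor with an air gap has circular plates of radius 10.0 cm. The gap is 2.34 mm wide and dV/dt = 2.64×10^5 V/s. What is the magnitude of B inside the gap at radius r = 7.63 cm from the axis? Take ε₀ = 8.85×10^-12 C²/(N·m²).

4.79×10^-11 T

With E = V/d, dE/dt = 1.128×10^8 V/(m·s) and πR² = 0.03142 m², giving I_d = ε₀ πR² dE/dt = 3.137×10^-5 A.
∮B·dl = μ₀ I_d,enc with I_d,enc = I_d r²/R² = 1.826×10^-5 A; so B = μ₀ I_d,enc/(2πr) = 4.79×10^-11 T.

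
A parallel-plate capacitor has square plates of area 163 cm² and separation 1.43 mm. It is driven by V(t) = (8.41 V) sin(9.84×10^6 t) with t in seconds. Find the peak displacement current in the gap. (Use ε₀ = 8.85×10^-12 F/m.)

8.35×10^-3 A

(dE/dt)_max = V₀ω/d = 5.787×10^10 V/(m·s); ω = 9.84×10^6 rad/s.
I_d,max = ε₀ A (dE/dt)_max = (8.85×10^-12)(0.0163)(5.787×10^10) = 8.35×10^-3 A.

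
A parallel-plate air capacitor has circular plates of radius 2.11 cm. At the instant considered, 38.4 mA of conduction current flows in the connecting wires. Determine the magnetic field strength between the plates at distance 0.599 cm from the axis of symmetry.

1.03×10^-7 T

By continuity the displacement current in the gap matches the conduction current: I_d = 0.0384 A.
For r < R the Ampère–Maxwell law gives B(2πr) = μ₀ I_d (r²/R²), so B = μ₀ I_d r/(2πR²) = (4π×10^-7)(0.0384)(5.99×10^-3)/(2π·0.0211²) = 1.03×10^-7 T.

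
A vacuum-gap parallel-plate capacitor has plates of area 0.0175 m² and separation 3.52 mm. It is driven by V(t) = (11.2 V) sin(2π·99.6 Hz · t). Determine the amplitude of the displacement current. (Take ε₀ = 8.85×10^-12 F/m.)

C = ε₀A/d = (8.85×10^-12)(0.0175)/(3.52×10^-3) = 4.400×10^-11 F; ω = 2πf = 625.8 rad/s.
I_d = C dV/dt, so |I_d|_max = C V₀ ω = (4.400×10^-11)(11.2)(625.8) = 3.08×10^-7 A.

3.08×10^-7 A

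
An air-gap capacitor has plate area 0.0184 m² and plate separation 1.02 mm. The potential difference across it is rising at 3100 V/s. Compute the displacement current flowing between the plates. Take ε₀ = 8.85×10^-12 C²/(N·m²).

4.95×10^-7 A

E = V/d so dE/dt = (dV/dt)/d = 3.039×10^6 V/(m·s), and I_d = ε₀ A dE/dt = (8.85×10^-12)(0.0184)(3.039×10^6) = 4.95×10^-7 A.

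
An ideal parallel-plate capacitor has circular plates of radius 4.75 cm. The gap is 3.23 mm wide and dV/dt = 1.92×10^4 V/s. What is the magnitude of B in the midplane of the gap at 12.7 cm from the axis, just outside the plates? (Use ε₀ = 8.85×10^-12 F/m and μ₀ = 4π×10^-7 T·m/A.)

5.87×10^-13 T

dE/dt = (dV/dt)/d = 5.944×10^6 V/(m·s); I_d = ε₀(πR²)(dE/dt) = (8.85×10^-12)(7.088×10^-3)(5.944×10^6) = 3.729×10^-7 A.
With r > R the enclosed displacement current is the full I_d; B = μ₀ I_d / (2πr) = 5.87×10^-13 T.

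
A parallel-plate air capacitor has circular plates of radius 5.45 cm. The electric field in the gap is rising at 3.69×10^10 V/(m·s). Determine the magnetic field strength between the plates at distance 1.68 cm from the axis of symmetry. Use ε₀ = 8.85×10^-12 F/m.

Through the whole plate area (πR² = 9.331×10^-3 m²), I_d = ε₀ πR² dE/dt = 3.047×10^-3 A.
For r < R the Ampère–Maxwell law gives B(2πr) = μ₀ I_d (r²/R²), so B = μ₀ I_d r/(2πR²) = (4π×10^-7)(3.047×10^-3)(0.0168)/(2π·0.0545²) = 3.45×10^-9 T.

3.45×10^-9 T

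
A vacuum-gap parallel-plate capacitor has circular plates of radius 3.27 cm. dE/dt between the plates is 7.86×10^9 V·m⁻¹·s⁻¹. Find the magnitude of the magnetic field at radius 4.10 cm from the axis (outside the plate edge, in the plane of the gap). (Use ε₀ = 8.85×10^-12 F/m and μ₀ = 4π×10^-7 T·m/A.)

1.14×10^-9 T

I_d = ε₀ dΦ_E/dt = ε₀ πR² (dE/dt) = (8.85×10^-12)(3.359×10^-3)(7.86×10^9) = 2.337×10^-4 A through the full plate area.
For r ≥ R the full I_d is enclosed: B = μ₀ I_d/(2πr) = (4π×10^-7)(2.337×10^-4)/(2π·0.0410) = 1.14×10^-9 T.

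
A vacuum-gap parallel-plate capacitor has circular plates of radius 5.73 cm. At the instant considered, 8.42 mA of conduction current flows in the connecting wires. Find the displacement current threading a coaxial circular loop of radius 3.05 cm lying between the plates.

2.39×10^-3 A

No conduction current crosses the gap, so I_d there equals the 8.42×10^-3 A in the leads.
Through an area πr² the displacement current is I_d·(πr²/πR²) = I_d (r/R)² = 2.39×10^-3 A.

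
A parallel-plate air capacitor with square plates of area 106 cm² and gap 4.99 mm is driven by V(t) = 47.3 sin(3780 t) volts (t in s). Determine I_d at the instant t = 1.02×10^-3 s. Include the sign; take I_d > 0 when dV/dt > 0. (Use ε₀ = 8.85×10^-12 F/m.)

-2.54×10^-6 A

dE/dt = (V₀ω/d)·cos(ωt) with ωt = 3.8556 rad: (47.3)(3780)(-0.7557)/(4.99×10^-3) = -2.708×10^7 V/(m·s).
I_d = ε₀ A dE/dt = (8.85×10^-12)(0.0106)(-2.708×10^7) = -2.54×10^-6 A.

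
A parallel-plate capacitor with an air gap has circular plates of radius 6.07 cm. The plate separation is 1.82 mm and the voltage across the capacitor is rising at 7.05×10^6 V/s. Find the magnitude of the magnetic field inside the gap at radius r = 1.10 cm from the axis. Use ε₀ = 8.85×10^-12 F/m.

With E = V/d, dE/dt = 3.874×10^9 V/(m·s) and πR² = 0.01158 m², giving I_d = ε₀ πR² dE/dt = 3.970×10^-4 A.
For r < R the Ampère–Maxwell law gives B(2πr) = μ₀ I_d (r²/R²), so B = μ₀ I_d r/(2πR²) = (4π×10^-7)(3.970×10^-4)(0.0110)/(2π·0.0607²) = 2.37×10^-10 T.

2.37×10^-10 T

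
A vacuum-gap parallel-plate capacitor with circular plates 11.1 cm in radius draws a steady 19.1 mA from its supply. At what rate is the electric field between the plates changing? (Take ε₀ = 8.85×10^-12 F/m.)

5.58×10^10 V/(m·s)

The displacement current between the plates equals the conduction current, I_d = 19.1 mA.
Inverting I_d = ε₀ A dE/dt gives dE/dt = 0.0191 / (8.85×10^-12 · 0.03871) = 5.58×10^10 V/(m·s).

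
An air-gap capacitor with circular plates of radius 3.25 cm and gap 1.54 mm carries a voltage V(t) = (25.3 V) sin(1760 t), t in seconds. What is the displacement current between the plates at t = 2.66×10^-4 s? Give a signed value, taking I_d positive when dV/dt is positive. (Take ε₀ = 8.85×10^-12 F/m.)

7.58×10^-7 A

dV/dt = (25.3)(1760)·cos(0.46816) = 3.974×10^4 V/s.
I_d = C dV/dt with C = ε₀A/d = (8.85×10^-12)(3.318×10^-3)/(1.54×10^-3) = 1.907×10^-11 F, so I_d = (1.907×10^-11)(3.974×10^4) = 7.58×10^-7 A.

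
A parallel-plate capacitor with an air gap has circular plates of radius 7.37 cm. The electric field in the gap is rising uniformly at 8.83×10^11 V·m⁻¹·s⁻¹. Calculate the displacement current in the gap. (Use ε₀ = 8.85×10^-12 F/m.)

The displacement current is ε₀ times dΦ_E/dt = ε₀ A dE/dt = (8.85×10^-12)(0.01706)(8.83×10^11) = 0.133 A.

0.133 A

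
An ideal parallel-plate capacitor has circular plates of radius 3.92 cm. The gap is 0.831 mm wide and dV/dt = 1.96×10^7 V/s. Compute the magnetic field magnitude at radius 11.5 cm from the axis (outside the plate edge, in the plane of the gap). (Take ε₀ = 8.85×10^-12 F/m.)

1.75×10^-9 T

I_d = C dV/dt with C = ε₀πR²/d = 5.141×10^-11 F, so I_d = (5.141×10^-11)(1.96×10^7) = 1.008×10^-3 A.
With r > R the enclosed displacement current is the full I_d; B = μ₀ I_d / (2πr) = 1.75×10^-9 T.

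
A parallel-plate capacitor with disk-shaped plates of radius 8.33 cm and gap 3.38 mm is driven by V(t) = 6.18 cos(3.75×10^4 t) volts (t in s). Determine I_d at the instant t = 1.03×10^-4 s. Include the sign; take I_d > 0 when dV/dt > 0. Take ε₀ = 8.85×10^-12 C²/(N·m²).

8.73×10^-6 A

dV/dt = (6.18)(3.75×10^4)·−sin(3.8625) = 1.530×10^5 V/s.
I_d = C dV/dt with C = ε₀A/d = (8.85×10^-12)(0.02180)/(3.38×10^-3) = 5.708×10^-11 F, so I_d = (5.708×10^-11)(1.530×10^5) = 8.73×10^-6 A.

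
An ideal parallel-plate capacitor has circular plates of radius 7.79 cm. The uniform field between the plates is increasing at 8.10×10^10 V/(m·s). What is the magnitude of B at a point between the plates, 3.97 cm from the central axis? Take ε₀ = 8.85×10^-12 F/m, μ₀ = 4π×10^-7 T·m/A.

Total displacement current: I_d = ε₀(πR²)(dE/dt) = (8.85×10^-12)(0.01906)(8.10×10^10) = 0.01366 A.
∮B·dl = μ₀ I_d,enc with I_d,enc = I_d r²/R² = 3.548×10^-3 A; so B = μ₀ I_d,enc/(2πr) = 1.79×10^-8 T.

1.79×10^-8 T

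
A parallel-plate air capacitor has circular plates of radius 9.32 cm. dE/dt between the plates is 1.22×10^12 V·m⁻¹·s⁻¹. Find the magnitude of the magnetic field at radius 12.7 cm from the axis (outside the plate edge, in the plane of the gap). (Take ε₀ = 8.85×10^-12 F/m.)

I_d = ε₀ dΦ_E/dt = ε₀ πR² (dE/dt) = (8.85×10^-12)(0.02729)(1.22×10^12) = 0.2947 A through the full plate area.
Outside the plates the loop encloses all of I_d, so B·2πr = μ₀ I_d and B = 4.64×10^-7 T.

4.64×10^-7 T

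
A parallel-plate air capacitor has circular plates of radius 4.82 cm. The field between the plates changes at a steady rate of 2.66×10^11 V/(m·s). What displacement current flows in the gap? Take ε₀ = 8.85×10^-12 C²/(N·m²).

0.0172 A

The displacement current is ε₀ times dΦ_E/dt = ε₀ A dE/dt = (8.85×10^-12)(7.299×10^-3)(2.66×10^11) = 0.0172 A.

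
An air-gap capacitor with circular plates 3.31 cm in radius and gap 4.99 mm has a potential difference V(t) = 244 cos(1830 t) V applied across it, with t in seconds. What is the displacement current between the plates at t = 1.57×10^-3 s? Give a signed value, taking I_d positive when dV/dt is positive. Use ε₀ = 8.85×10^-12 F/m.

-7.23×10^-7 A

dE/dt = (V₀ω/d)·−sin(ωt) with ωt = 2.8731 rad: (244)(1830)(-0.2653)/(4.99×10^-3) = -2.374×10^7 V/(m·s).
I_d = ε₀ A dE/dt = (8.85×10^-12)(3.442×10^-3)(-2.374×10^7) = -7.23×10^-7 A.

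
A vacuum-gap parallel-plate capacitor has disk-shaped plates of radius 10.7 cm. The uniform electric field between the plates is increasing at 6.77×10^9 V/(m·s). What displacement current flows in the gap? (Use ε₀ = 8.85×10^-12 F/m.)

2.16×10^-3 A

I_d = ε₀ A (dE/dt) = (8.85×10^-12)(0.03597 m²)(6.77×10^9) = 2.16×10^-3 A.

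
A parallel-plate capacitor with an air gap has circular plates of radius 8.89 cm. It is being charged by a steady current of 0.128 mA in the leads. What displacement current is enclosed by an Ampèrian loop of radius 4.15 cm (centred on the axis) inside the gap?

2.79×10^-5 A

Between the plates the displacement current equals the wire current: I_d = 0.128 mA = 1.28×10^-4 A.
Through an area πr² the displacement current is I_d·(πr²/πR²) = I_d (r/R)² = 2.79×10^-5 A.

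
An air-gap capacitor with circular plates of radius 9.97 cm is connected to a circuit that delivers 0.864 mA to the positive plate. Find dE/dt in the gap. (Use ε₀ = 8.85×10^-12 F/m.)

Charge continuity gives I_d = I = 8.64×10^-4 A between the plates.
Then dE/dt = I_d/(ε₀A) = 3.13×10^9 V/(m·s).

3.13×10^9 V/(m·s)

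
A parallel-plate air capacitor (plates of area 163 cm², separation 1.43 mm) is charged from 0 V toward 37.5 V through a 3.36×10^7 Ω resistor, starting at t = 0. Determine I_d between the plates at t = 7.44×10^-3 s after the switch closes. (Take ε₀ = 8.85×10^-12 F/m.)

C = ε₀A/d = (8.85×10^-12)(0.0163)/(1.43×10^-3) = 1.009×10^-10 F, so τ = RC = 3.390×10^-3 s.
The conduction current is I(t) = (V₀/R) e^(−t/τ), and the displacement current between the plates equals it.
t/τ = 2.195; I_d = (37.5/3.36×10^7) · e^(−2.195) = (1.116×10^-6)(0.1114) = 1.24×10^-7 A.

1.24×10^-7 A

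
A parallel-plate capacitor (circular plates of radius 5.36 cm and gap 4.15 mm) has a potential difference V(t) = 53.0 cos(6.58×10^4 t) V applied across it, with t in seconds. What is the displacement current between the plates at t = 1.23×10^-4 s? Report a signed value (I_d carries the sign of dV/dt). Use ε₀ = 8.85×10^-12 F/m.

dE/dt = (V₀ω/d)·−sin(ωt) with ωt = 8.0934 rad: (53.0)(6.58×10^4)(-0.9715)/(4.15×10^-3) = -8.164×10^8 V/(m·s).
I_d = ε₀ A dE/dt = (8.85×10^-12)(9.026×10^-3)(-8.164×10^8) = -6.52×10^-5 A.

-6.52×10^-5 A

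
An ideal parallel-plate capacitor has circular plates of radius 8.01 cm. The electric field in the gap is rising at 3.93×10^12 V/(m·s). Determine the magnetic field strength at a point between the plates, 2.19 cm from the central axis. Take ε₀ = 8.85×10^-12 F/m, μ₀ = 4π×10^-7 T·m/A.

4.79×10^-7 T

I_d = ε₀ dΦ_E/dt = ε₀ πR² (dE/dt) = (8.85×10^-12)(0.02016)(3.93×10^12) = 0.7012 A through the full plate area.
An Ampèrian loop of radius r encloses a fraction (r/R)² of I_d. Then B·2πr = μ₀ I_d (r/R)², giving B = μ₀ I_d r/(2πR²) = 4.79×10^-7 T.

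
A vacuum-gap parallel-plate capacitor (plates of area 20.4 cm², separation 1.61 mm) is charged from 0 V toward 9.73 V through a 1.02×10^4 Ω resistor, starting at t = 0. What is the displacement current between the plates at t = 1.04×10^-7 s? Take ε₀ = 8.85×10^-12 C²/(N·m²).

C = ε₀A/d = (8.85×10^-12)(2.04×10^-3)/(1.61×10^-3) = 1.121×10^-11 F and τ = RC = 1.143×10^-7 s. I_d in the gap equals the RC charging current.
I_d(t) = (V₀/R) e^(−t/τ) = 9.539×10^-4 · e^(−0.9099) = 3.84×10^-4 A.

3.84×10^-4 A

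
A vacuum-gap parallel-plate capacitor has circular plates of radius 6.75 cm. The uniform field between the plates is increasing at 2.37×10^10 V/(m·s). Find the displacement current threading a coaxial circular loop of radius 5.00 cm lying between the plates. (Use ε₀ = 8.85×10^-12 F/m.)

Through the whole plate area (πR² = 0.01431 m²), I_d = ε₀ πR² dE/dt = 3.001×10^-3 A.
Since J_d is uniform, the enclosed fraction is (r/R)² = 0.5487, giving I_d,enc = 1.65×10^-3 A.

1.65×10^-3 A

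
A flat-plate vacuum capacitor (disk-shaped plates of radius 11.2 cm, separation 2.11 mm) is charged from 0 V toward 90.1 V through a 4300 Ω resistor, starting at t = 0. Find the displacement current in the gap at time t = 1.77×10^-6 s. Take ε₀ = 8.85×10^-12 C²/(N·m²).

C = ε₀A/d = (8.85×10^-12)(0.03941)/(2.11×10^-3) = 1.653×10^-10 F, so τ = RC = 7.108×10^-7 s.
The conduction current is I(t) = (V₀/R) e^(−t/τ), and the displacement current between the plates equals it.
t/τ = 2.490; I_d = (90.1/4300) · e^(−2.490) = (0.02095)(0.08291) = 1.74×10^-3 A.

1.74×10^-3 A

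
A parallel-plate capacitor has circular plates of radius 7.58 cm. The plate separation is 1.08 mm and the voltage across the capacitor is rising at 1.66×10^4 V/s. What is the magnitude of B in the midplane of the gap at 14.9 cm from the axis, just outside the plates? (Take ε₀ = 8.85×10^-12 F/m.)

With E = V/d, dE/dt = 1.537×10^7 V/(m·s) and πR² = 0.01805 m², giving I_d = ε₀ πR² dE/dt = 2.455×10^-6 A.
Outside the plates the loop encloses all of I_d, so B·2πr = μ₀ I_d and B = 3.30×10^-12 T.

3.30×10^-12 T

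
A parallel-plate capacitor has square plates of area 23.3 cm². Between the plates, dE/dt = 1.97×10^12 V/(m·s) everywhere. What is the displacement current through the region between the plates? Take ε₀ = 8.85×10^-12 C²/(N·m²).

I_d = ε₀ A (dE/dt) = (8.85×10^-12)(2.33×10^-3 m²)(1.97×10^12) = 0.0406 A.

0.0406 A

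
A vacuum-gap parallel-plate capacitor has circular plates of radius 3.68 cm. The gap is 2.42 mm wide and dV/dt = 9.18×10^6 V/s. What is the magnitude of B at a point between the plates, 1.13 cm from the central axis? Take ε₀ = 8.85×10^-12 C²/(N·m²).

With E = V/d, dE/dt = 3.793×10^9 V/(m·s) and πR² = 4.254×10^-3 m², giving I_d = ε₀ πR² dE/dt = 1.428×10^-4 A.
For r < R the Ampère–Maxwell law gives B(2πr) = μ₀ I_d (r²/R²), so B = μ₀ I_d r/(2πR²) = (4π×10^-7)(1.428×10^-4)(0.0113)/(2π·0.0368²) = 2.38×10^-10 T.

2.38×10^-10 T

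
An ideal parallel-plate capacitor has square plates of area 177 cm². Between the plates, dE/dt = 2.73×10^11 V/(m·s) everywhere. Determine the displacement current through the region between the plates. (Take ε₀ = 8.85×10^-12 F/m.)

With a uniform field, Φ_E = EA, so I_d = ε₀ A dE/dt = 0.0428 A.

0.0428 A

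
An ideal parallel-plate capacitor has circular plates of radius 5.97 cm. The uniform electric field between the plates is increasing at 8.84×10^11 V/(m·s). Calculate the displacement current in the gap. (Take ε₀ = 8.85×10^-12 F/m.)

0.0876 A

With a uniform field, Φ_E = EA, so I_d = ε₀ A dE/dt = 0.0876 A.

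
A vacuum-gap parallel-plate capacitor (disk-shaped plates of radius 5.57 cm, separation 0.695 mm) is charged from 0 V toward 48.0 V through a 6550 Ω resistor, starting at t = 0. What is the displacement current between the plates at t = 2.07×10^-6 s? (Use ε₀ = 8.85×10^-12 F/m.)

With C = ε₀A/d = (8.85×10^-12)(9.747×10^-3)/(6.95×10^-4) = 1.241×10^-10 F, the time constant is τ = RC = 8.129×10^-7 s, so t/τ = 2.546 and e^(−t/τ) = 0.07839.
I_d = I_cond = (V₀/R) e^(−t/τ) = (7.328×10^-3)(0.07839) = 5.74×10^-4 A.

5.74×10^-4 A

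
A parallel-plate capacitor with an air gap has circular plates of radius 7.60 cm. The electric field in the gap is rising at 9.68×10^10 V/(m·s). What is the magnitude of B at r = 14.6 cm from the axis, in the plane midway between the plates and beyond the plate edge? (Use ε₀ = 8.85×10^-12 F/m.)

I_d = ε₀ dΦ_E/dt = ε₀ πR² (dE/dt) = (8.85×10^-12)(0.01815)(9.68×10^10) = 0.01555 A through the full plate area.
For r ≥ R the full I_d is enclosed: B = μ₀ I_d/(2πr) = (4π×10^-7)(0.01555)/(2π·0.146) = 2.13×10^-8 T.

2.13×10^-8 T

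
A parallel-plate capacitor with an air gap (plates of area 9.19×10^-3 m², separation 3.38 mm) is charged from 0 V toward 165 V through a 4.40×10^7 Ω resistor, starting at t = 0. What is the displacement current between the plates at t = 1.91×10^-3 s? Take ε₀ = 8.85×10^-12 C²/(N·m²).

C = ε₀A/d = (8.85×10^-12)(9.19×10^-3)/(3.38×10^-3) = 2.406×10^-11 F and τ = RC = 1.059×10^-3 s. I_d in the gap equals the RC charging current.
I_d(t) = (V₀/R) e^(−t/τ) = 3.750×10^-6 · e^(−1.804) = 6.17×10^-7 A.

6.17×10^-7 A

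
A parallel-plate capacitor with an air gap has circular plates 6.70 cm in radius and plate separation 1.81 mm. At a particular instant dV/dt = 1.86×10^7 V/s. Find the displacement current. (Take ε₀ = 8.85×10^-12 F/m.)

The displacement current equals the charging current C dV/dt. With C = ε₀A/d = (8.85×10^-12)(0.01410)/(1.81×10^-3) = 6.894×10^-11 F, I_d = (6.894×10^-11)(1.86×10^7) = 1.28×10^-3 A.

1.28×10^-3 A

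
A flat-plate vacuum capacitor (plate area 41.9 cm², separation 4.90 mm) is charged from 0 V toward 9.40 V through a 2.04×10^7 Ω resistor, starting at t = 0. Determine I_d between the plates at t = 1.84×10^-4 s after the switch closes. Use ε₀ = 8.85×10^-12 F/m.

C = ε₀A/d = (8.85×10^-12)(4.19×10^-3)/(4.90×10^-3) = 7.568×10^-12 F, so τ = RC = 1.544×10^-4 s.
The conduction current is I(t) = (V₀/R) e^(−t/τ), and the displacement current between the plates equals it.
t/τ = 1.192; I_d = (9.40/2.04×10^7) · e^(−1.192) = (4.608×10^-7)(0.3036) = 1.40×10^-7 A.

1.40×10^-7 A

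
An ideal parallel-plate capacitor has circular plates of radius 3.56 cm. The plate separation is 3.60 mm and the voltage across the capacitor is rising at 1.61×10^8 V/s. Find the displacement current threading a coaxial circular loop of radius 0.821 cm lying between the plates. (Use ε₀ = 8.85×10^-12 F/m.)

8.38×10^-5 A

With E = V/d, dE/dt = 4.472×10^10 V/(m·s) and πR² = 3.982×10^-3 m², giving I_d = ε₀ πR² dE/dt = 1.576×10^-3 A.
The field is uniform, so I_d,enc = I_d (r/R)² = (1.576×10^-3)(0.821/3.56)² = 8.38×10^-5 A.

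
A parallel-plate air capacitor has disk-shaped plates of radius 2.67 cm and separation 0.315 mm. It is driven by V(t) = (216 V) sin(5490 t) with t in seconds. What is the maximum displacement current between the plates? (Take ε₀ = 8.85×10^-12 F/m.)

(dE/dt)_max = V₀ω/d = 3.765×10^9 V/(m·s); ω = 5490 rad/s.
I_d,max = ε₀ A (dE/dt)_max = (8.85×10^-12)(2.240×10^-3)(3.765×10^9) = 7.46×10^-5 A.

7.46×10^-5 A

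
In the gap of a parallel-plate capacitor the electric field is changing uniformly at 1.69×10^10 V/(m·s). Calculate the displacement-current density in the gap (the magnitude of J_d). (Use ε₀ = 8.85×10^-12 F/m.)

0.150 A/m²

J_d = ε₀ ∂E/∂t, so J_d = 0.150 A/m².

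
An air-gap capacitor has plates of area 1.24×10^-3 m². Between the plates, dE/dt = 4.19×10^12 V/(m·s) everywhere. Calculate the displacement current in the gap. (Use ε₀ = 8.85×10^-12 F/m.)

I_d = ε₀ A (dE/dt) = (8.85×10^-12)(1.24×10^-3 m²)(4.19×10^12) = 0.0460 A.

0.0460 A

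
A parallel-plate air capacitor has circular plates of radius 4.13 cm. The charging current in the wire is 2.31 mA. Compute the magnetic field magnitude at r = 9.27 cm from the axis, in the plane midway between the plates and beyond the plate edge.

No conduction current crosses the gap, so I_d there equals the 2.31×10^-3 A in the leads.
For r ≥ R the full I_d is enclosed: B = μ₀ I_d/(2πr) = (4π×10^-7)(2.31×10^-3)/(2π·0.0927) = 4.98×10^-9 T.

4.98×10^-9 T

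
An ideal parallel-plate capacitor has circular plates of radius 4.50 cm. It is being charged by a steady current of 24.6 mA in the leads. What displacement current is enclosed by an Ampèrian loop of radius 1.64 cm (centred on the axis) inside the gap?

Between the plates the displacement current equals the wire current: I_d = 24.6 mA = 0.0246 A.
Since J_d is uniform, the enclosed fraction is (r/R)² = 0.1328, giving I_d,enc = 3.27×10^-3 A.

3.27×10^-3 A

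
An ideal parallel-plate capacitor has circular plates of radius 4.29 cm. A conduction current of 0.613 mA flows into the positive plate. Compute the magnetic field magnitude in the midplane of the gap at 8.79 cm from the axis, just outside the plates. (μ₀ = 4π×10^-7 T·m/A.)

1.39×10^-9 T

No conduction current crosses the gap, so I_d there equals the 6.13×10^-4 A in the leads.
With r > R the enclosed displacement current is the full I_d; B = μ₀ I_d / (2πr) = 1.39×10^-9 T.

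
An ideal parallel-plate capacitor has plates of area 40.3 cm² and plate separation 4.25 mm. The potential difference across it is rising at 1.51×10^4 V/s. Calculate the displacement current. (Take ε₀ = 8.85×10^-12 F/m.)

E = V/d so dE/dt = (dV/dt)/d = 3.553×10^6 V/(m·s), and I_d = ε₀ A dE/dt = (8.85×10^-12)(4.03×10^-3)(3.553×10^6) = 1.27×10^-7 A.

1.27×10^-7 A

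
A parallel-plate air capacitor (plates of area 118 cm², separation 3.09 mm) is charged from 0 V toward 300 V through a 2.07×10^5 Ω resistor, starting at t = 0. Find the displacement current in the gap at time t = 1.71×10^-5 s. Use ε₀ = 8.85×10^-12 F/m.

With C = ε₀A/d = (8.85×10^-12)(0.0118)/(3.09×10^-3) = 3.380×10^-11 F, the time constant is τ = RC = 6.997×10^-6 s, so t/τ = 2.444 and e^(−t/τ) = 0.08681.
I_d = I_cond = (V₀/R) e^(−t/τ) = (1.449×10^-3)(0.08681) = 1.26×10^-4 A.

1.26×10^-4 A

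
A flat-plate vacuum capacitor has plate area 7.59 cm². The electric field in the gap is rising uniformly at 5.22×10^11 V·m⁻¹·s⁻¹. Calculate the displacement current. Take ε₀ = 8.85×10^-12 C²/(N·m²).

3.51×10^-3 A

I_d = ε₀ A (dE/dt) = (8.85×10^-12)(7.59×10^-4 m²)(5.22×10^11) = 3.51×10^-3 A.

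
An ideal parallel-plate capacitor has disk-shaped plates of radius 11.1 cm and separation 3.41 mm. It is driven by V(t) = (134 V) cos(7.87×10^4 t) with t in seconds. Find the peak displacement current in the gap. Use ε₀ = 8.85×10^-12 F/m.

C = ε₀A/d = (8.85×10^-12)(0.03871)/(3.41×10^-3) = 1.005×10^-10 F; ω = 7.87×10^4 rad/s.
I_d = C dV/dt, so |I_d|_max = C V₀ ω = (1.005×10^-10)(134)(7.87×10^4) = 1.06×10^-3 A.

1.06×10^-3 A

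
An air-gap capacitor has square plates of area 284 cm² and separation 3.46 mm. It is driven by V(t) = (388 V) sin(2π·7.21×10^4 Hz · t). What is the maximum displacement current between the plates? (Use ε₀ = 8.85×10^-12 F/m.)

The displacement current equals the conduction current C dV/dt, which peaks at C V₀ ω.
With C = ε₀A/d = (8.85×10^-12)(0.0284)/(3.46×10^-3) = 7.264×10^-11 F and ω = 2πf = 4.530×10^5 rad/s, I_d,max = (7.264×10^-11)(388)(4.530×10^5) = 0.0128 A.

0.0128 A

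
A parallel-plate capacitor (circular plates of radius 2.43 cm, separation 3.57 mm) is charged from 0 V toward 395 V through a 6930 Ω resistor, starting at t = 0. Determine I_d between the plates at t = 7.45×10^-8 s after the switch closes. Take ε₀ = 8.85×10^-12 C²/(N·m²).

With C = ε₀A/d = (8.85×10^-12)(1.855×10^-3)/(3.57×10^-3) = 4.599×10^-12 F, the time constant is τ = RC = 3.187×10^-8 s, so t/τ = 2.338 and e^(−t/τ) = 0.09652.
I_d = I_cond = (V₀/R) e^(−t/τ) = (0.05700)(0.09652) = 5.50×10^-3 A.

5.50×10^-3 A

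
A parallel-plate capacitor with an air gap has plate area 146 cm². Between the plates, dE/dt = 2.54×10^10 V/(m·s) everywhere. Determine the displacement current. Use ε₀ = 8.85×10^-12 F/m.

I_d = ε₀ A (dE/dt) = (8.85×10^-12)(0.0146 m²)(2.54×10^10) = 3.28×10^-3 A.

3.28×10^-3 A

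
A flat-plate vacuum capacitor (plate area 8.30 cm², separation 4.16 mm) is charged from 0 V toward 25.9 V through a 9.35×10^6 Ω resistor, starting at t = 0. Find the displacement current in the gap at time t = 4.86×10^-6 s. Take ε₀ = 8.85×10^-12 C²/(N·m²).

C = ε₀A/d = (8.85×10^-12)(8.30×10^-4)/(4.16×10^-3) = 1.766×10^-12 F and τ = RC = 1.651×10^-5 s. I_d in the gap equals the RC charging current.
I_d(t) = (V₀/R) e^(−t/τ) = 2.770×10^-6 · e^(−0.2944) = 2.06×10^-6 A.

2.06×10^-6 A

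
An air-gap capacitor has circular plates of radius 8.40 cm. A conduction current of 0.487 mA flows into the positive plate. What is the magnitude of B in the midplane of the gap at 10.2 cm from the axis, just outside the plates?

9.55×10^-10 T

No conduction current crosses the gap, so I_d there equals the 4.87×10^-4 A in the leads.
Outside the plates the loop encloses all of I_d, so B·2πr = μ₀ I_d and B = 9.55×10^-10 T.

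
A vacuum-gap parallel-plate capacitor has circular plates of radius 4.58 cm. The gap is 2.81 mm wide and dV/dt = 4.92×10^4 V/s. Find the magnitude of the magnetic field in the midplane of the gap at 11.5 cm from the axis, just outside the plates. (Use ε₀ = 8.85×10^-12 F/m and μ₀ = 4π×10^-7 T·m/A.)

1.78×10^-12 T

With E = V/d, dE/dt = 1.751×10^7 V/(m·s) and πR² = 6.590×10^-3 m², giving I_d = ε₀ πR² dE/dt = 1.021×10^-6 A.
Outside the plates the loop encloses all of I_d, so B·2πr = μ₀ I_d and B = 1.78×10^-12 T.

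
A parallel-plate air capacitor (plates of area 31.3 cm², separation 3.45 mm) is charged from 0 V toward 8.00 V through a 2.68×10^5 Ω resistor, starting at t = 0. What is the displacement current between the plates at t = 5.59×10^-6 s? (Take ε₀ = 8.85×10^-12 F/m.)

2.22×10^-6 A

C = ε₀A/d = (8.85×10^-12)(3.13×10^-3)/(3.45×10^-3) = 8.029×10^-12 F and τ = RC = 2.152×10^-6 s. I_d in the gap equals the RC charging current.
I_d(t) = (V₀/R) e^(−t/τ) = 2.985×10^-5 · e^(−2.598) = 2.22×10^-6 A.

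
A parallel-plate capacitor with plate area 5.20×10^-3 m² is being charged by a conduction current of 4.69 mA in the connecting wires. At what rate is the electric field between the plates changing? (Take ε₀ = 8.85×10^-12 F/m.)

Charge continuity gives I_d = I = 4.69×10^-3 A between the plates.
Since I_d = ε₀ A dE/dt, dE/dt = I_d/(ε₀A) = (4.69×10^-3)/((8.85×10^-12)(5.20×10^-3)) = 1.02×10^11 V/(m·s).

1.02×10^11 V/(m·s)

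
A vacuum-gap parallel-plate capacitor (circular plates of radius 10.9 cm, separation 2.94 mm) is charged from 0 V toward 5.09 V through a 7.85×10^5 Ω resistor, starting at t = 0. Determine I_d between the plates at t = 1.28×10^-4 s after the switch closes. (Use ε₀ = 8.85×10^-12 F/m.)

1.52×10^-6 A

C = ε₀A/d = (8.85×10^-12)(0.03733)/(2.94×10^-3) = 1.124×10^-10 F, so τ = RC = 8.823×10^-5 s.
The conduction current is I(t) = (V₀/R) e^(−t/τ), and the displacement current between the plates equals it.
t/τ = 1.451; I_d = (5.09/7.85×10^5) · e^(−1.451) = (6.484×10^-6)(0.2343) = 1.52×10^-6 A.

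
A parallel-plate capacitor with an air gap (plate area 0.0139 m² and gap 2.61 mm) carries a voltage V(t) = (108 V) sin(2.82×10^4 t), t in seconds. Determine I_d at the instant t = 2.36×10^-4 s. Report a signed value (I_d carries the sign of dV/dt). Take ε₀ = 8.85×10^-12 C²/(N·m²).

1.34×10^-4 A

C = ε₀A/d = (8.85×10^-12)(0.0139)/(2.61×10^-3) = 4.713×10^-11 F. dV/dt = V₀ω·cos(ωt); at ωt = 6.6552 rad this factor is 0.9316.
I_d = C dV/dt = (4.713×10^-11)(108)(2.82×10^4)(0.9316) = 1.34×10^-4 A.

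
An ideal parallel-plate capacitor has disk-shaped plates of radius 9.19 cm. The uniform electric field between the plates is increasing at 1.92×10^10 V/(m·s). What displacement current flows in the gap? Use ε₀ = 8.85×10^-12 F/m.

4.51×10^-3 A

I_d = ε₀ A (dE/dt) = (8.85×10^-12)(0.02653 m²)(1.92×10^10) = 4.51×10^-3 A.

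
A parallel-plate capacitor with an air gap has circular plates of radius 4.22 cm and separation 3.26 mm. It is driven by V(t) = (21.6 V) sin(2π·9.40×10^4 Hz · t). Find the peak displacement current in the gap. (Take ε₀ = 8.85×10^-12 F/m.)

1.94×10^-4 A

The displacement current equals the conduction current C dV/dt, which peaks at C V₀ ω.
With C = ε₀A/d = (8.85×10^-12)(5.595×10^-3)/(3.26×10^-3) = 1.519×10^-11 F and ω = 2πf = 5.906×10^5 rad/s, I_d,max = (1.519×10^-11)(21.6)(5.906×10^5) = 1.94×10^-4 A.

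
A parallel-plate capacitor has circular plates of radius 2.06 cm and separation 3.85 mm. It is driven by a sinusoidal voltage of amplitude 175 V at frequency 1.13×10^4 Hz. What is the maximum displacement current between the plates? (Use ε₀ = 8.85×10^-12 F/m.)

(dE/dt)_max = V₀ω/d = 3.227×10^9 V/(m·s); ω = 2πf = 7.100×10^4 rad/s.
I_d,max = ε₀ A (dE/dt)_max = (8.85×10^-12)(1.333×10^-3)(3.227×10^9) = 3.81×10^-5 A.

3.81×10^-5 A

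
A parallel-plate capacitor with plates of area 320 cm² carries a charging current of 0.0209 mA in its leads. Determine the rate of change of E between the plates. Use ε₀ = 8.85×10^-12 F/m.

The displacement current between the plates equals the conduction current, I_d = 0.0209 mA.
Then dE/dt = I_d/(ε₀A) = 7.38×10^7 V/(m·s).

7.38×10^7 V/(m·s)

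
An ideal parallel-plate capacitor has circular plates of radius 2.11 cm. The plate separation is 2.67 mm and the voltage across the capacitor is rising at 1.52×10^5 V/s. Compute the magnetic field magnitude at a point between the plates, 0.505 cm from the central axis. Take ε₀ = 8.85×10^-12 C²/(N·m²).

I_d = C dV/dt with C = ε₀πR²/d = 4.637×10^-12 F, so I_d = (4.637×10^-12)(1.52×10^5) = 7.048×10^-7 A.
∮B·dl = μ₀ I_d,enc with I_d,enc = I_d r²/R² = 4.037×10^-8 A; so B = μ₀ I_d,enc/(2πr) = 1.60×10^-12 T.

1.60×10^-12 T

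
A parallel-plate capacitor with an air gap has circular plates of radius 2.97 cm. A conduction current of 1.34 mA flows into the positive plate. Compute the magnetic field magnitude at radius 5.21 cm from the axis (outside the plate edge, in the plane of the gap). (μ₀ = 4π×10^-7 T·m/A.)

5.14×10^-9 T

By continuity the displacement current in the gap matches the conduction current: I_d = 1.34×10^-3 A.
For r ≥ R the full I_d is enclosed: B = μ₀ I_d/(2πr) = (4π×10^-7)(1.34×10^-3)/(2π·0.0521) = 5.14×10^-9 T.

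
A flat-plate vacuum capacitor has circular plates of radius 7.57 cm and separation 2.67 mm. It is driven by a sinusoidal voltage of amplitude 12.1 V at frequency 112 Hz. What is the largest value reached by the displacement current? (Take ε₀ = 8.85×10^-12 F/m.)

C = ε₀A/d = (8.85×10^-12)(0.01800)/(2.67×10^-3) = 5.966×10^-11 F; ω = 2πf = 703.7 rad/s.
I_d = C dV/dt, so |I_d|_max = C V₀ ω = (5.966×10^-11)(12.1)(703.7) = 5.08×10^-7 A.

5.08×10^-7 A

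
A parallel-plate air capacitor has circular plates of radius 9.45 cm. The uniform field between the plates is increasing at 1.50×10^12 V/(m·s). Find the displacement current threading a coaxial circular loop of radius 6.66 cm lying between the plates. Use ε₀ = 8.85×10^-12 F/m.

Through the whole plate area (πR² = 0.02806 m²), I_d = ε₀ πR² dE/dt = 0.3725 A.
The field is uniform, so I_d,enc = I_d (r/R)² = (0.3725)(6.66/9.45)² = 0.185 A.

0.185 A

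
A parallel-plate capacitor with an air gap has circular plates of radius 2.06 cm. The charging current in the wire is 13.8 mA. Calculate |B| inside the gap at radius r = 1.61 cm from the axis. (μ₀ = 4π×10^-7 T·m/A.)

1.05×10^-7 T

Between the plates the displacement current equals the wire current: I_d = 13.8 mA = 0.0138 A.
For r < R the Ampère–Maxwell law gives B(2πr) = μ₀ I_d (r²/R²), so B = μ₀ I_d r/(2πR²) = (4π×10^-7)(0.0138)(0.0161)/(2π·0.0206²) = 1.05×10^-7 T.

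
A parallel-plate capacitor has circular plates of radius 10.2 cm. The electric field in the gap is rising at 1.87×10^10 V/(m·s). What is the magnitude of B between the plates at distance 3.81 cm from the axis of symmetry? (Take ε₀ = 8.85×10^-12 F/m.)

3.96×10^-9 T

Through the whole plate area (πR² = 0.03269 m²), I_d = ε₀ πR² dE/dt = 5.410×10^-3 A.
∮B·dl = μ₀ I_d,enc with I_d,enc = I_d r²/R² = 7.548×10^-4 A; so B = μ₀ I_d,enc/(2πr) = 3.96×10^-9 T.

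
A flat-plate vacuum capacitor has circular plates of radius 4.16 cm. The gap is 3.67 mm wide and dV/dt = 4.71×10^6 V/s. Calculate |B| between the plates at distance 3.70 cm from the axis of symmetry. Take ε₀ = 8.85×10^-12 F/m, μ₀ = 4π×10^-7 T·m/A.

dE/dt = (dV/dt)/d = 1.283×10^9 V/(m·s); I_d = ε₀(πR²)(dE/dt) = (8.85×10^-12)(5.437×10^-3)(1.283×10^9) = 6.173×10^-5 A.
An Ampèrian loop of radius r encloses a fraction (r/R)² of I_d. Then B·2πr = μ₀ I_d (r/R)², giving B = μ₀ I_d r/(2πR²) = 2.64×10^-10 T.

2.64×10^-10 T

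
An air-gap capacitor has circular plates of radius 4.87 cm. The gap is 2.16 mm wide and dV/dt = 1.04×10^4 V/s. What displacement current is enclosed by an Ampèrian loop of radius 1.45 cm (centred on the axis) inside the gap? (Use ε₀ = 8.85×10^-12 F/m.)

With E = V/d, dE/dt = 4.815×10^6 V/(m·s) and πR² = 7.451×10^-3 m², giving I_d = ε₀ πR² dE/dt = 3.175×10^-7 A.
Through an area πr² the displacement current is I_d·(πr²/πR²) = I_d (r/R)² = 2.81×10^-8 A.

2.81×10^-8 A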